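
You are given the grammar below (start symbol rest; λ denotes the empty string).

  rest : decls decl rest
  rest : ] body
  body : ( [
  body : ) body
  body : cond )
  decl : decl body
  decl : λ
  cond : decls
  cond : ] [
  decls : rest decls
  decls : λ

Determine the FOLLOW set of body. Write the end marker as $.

In rest : ] body: body is at the end, add FOLLOW(rest) = { $, (, ), ] }.
In body : ) body: body is at the end, add FOLLOW(body) = { $, (, ), ] }.
In decl : decl body: body is at the end, add FOLLOW(decl) = { (, ), ] }.
Union: FOLLOW(body) = { $, (, ), ] }.

{ $, (, ), ] }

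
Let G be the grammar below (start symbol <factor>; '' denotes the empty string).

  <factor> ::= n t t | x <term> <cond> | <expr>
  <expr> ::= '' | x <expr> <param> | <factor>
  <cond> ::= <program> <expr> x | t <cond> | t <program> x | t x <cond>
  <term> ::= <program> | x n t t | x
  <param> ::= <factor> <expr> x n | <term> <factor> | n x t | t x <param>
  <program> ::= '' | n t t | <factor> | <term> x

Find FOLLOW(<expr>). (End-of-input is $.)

In <factor> ::= <expr>: <expr> is at the end, add FOLLOW(<factor>) = { $, n, t, x }.
In <expr> ::= x <expr> <param>: add FIRST(<param>)\{''} = { n, t, x }.
  Since <param> is nullable, also add FOLLOW(<expr>) = { $, n, t, x }.
In <cond> ::= <program> <expr> x: add FIRST(x) = { x }.
In <param> ::= <factor> <expr> x n: add FIRST(x n) = { x }.
Union: FOLLOW(<expr>) = { $, n, t, x }.

{ $, n, t, x }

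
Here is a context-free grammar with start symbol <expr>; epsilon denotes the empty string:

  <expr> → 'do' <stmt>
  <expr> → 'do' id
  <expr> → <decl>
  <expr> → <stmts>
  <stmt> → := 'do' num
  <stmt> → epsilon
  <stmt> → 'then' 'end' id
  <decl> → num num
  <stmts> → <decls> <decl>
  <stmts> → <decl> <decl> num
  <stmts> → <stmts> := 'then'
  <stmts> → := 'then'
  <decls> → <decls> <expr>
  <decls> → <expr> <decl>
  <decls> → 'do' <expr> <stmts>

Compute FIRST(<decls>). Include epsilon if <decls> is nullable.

{ 'do', :=, num }

From <decls> → <decls> <expr>: add FIRST(<decls>) = { 'do', :=, num }.
From <decls> → <expr> <decl>: add FIRST(<expr>) = { 'do', :=, num }.
<decls> → 'do' <expr> <stmts> contributes {'do'}.
Union: FIRST(<decls>) = { 'do', :=, num }.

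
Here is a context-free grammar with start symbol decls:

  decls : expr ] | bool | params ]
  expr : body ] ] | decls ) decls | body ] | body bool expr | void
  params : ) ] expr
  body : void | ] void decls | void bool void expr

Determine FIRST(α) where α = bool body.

bool is a terminal; add {bool} and stop.

{ bool }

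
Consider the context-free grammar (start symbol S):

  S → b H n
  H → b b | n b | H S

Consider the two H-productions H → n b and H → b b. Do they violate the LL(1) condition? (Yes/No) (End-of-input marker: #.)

No

FIRST(n b) = { n } and FIRST(b b) = { b }.
The FIRST sets are disjoint and neither alternative is nullable — no conflict.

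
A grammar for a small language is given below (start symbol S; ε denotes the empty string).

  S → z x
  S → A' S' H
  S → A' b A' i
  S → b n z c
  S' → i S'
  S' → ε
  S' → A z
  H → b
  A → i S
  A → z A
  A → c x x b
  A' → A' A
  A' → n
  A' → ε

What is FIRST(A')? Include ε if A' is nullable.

{ c, i, n, z, ε }

From A' → A' A: A' nullable, take FIRST(A') ∪ FIRST(A) = { c, i, n, z }.
A' → n contributes {n}.
A' → ε contributes ε.
Union: FIRST(A') = { c, i, n, z, ε }.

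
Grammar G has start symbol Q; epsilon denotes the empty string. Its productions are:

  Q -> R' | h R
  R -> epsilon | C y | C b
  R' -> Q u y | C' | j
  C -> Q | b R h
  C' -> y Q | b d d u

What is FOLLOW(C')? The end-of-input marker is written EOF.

In R' -> C': C' is at the end, add FOLLOW(R') = { EOF, b, u, y }.
Union: FOLLOW(C') = { EOF, b, u, y }.

{ EOF, b, u, y }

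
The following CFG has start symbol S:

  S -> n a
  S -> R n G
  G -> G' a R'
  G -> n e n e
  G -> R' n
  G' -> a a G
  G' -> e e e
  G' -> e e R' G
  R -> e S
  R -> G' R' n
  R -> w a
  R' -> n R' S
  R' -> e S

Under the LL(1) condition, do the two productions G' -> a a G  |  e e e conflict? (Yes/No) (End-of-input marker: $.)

No

FIRST(a a G) = { a } and FIRST(e e e) = { e }.
The FIRST sets are disjoint and neither alternative is nullable — no conflict.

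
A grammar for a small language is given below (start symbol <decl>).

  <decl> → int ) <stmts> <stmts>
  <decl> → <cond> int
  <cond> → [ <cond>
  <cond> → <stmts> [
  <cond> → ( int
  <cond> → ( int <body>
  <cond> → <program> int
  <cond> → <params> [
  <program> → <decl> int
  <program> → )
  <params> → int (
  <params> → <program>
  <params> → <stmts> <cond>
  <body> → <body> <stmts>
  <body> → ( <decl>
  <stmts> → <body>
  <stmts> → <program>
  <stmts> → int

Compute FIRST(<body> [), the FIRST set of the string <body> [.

Add FIRST(<body>) = { ( }; <body> is not nullable, stop.

{ ( }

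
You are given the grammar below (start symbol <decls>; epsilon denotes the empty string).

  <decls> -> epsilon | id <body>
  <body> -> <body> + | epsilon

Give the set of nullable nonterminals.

{ <body>, <decls> }

Directly nullable (have an epsilon-production): <decls>, <body>.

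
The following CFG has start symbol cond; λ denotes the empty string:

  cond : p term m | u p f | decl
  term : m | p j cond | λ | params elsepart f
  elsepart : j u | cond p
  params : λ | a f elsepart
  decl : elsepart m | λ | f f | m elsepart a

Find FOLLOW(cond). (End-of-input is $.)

cond is the start symbol, so $ ∈ FOLLOW(cond).
In term : p j cond: cond is at the end, add FOLLOW(term) = { m }.
In elsepart : cond p: add FIRST(p) = { p }.
Union: FOLLOW(cond) = { $, m, p }.

{ $, m, p }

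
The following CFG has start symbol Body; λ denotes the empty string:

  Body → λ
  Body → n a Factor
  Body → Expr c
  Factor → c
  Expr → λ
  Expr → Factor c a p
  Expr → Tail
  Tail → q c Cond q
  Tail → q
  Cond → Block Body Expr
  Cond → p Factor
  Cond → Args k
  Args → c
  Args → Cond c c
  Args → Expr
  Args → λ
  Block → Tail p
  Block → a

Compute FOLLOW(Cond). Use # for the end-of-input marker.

{ c, q }

In Tail → q c Cond q: add FIRST(q) = { q }.
In Args → Cond c c: add FIRST(c c) = { c }.
Union: FOLLOW(Cond) = { c, q }.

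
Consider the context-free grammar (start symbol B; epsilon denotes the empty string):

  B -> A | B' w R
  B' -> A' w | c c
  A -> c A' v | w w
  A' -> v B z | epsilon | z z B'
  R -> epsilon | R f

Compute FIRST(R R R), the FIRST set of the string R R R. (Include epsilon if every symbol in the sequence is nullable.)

{ f, epsilon }

Add FIRST(R)\{epsilon} = { f }; R is nullable, continue.
Add FIRST(R)\{epsilon} = { f }; R is nullable, continue.
Add FIRST(R)\{epsilon} = { f }; R is nullable, continue.
Every symbol is nullable, so include epsilon.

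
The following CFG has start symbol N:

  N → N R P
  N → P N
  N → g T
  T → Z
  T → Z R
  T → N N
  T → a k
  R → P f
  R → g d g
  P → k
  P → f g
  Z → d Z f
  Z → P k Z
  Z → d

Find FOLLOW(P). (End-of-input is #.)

In N → N R P: P is at the end, add FOLLOW(N) = { #, f, g, k }.
In N → P N: add FIRST(N) = { f, g, k }.
In R → P f: add FIRST(f) = { f }.
In Z → P k Z: add FIRST(k Z) = { k }.
Union: FOLLOW(P) = { #, f, g, k }.

{ #, f, g, k }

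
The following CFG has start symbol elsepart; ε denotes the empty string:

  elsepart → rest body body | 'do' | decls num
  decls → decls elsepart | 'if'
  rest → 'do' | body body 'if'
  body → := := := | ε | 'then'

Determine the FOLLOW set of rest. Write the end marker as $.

{ $, 'do', 'if', 'then', :=, num }

In elsepart → rest body body: add FIRST(body body)\{ε} = { 'then', := }.
  Since body body is nullable, also add FOLLOW(elsepart) = { $, 'do', 'if', 'then', :=, num }.
Union: FOLLOW(rest) = { $, 'do', 'if', 'then', :=, num }.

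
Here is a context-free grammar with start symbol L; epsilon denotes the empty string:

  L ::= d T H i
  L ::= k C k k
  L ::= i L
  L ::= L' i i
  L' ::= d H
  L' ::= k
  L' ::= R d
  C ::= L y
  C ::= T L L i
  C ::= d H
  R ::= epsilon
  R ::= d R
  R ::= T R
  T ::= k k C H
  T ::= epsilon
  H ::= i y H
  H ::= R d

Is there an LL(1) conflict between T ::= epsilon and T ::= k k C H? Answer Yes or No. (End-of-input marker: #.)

Yes

FIRST(epsilon) = { epsilon } and FIRST(k k C H) = { k }.
The first alternative is nullable and FOLLOW(T) = { d, i, k } shares k with FIRST of the second — conflict.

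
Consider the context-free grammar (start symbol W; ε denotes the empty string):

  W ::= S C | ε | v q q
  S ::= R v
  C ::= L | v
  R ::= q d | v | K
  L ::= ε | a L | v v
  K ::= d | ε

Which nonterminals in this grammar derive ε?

Directly nullable (have an ε-production): W, L, K.
R ::= K with every symbol nullable, so R is nullable.
C ::= L with every symbol nullable, so C is nullable.
No other nonterminal has a production whose RHS symbols are all nullable.

{ C, K, L, R, W }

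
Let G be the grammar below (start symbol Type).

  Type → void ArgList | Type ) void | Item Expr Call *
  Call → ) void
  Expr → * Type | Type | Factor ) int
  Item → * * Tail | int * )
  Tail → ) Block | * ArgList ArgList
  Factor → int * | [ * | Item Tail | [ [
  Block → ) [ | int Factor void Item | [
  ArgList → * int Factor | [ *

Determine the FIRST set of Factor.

Factor → int * contributes {int}.
Factor → [ * contributes {[}.
From Factor → Item Tail: add FIRST(Item) = { *, int }.
Factor → [ [ contributes {[}.
Union: FIRST(Factor) = { *, [, int }.

{ *, [, int }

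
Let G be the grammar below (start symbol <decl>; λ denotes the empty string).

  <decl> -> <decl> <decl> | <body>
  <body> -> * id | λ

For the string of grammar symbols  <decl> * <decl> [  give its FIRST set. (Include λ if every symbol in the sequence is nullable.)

{ * }

Add FIRST(<decl>)\{λ} = { * }; <decl> is nullable, continue.
* is a terminal; add {*} and stop.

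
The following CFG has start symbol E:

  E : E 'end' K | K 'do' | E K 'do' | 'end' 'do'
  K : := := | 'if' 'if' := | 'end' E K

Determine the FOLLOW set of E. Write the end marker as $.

E is the start symbol, so $ ∈ FOLLOW(E).
In E : E 'end' K: add FIRST('end' K) = { 'end' }.
In E : E K 'do': add FIRST(K 'do') = { 'end', 'if', := }.
In K : 'end' E K: add FIRST(K) = { 'end', 'if', := }.
Union: FOLLOW(E) = { $, 'end', 'if', := }.

{ $, 'end', 'if', := }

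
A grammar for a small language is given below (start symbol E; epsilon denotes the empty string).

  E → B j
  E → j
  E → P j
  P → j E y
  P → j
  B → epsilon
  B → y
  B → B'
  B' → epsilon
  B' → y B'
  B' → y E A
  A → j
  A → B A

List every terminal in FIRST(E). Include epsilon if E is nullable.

{ j, y }

From E → B j: B nullable, take FIRST(B) ∪ {j} = { j, y }.
E → j contributes {j}.
From E → P j: add FIRST(P) = { j }.
Union: FIRST(E) = { j, y }.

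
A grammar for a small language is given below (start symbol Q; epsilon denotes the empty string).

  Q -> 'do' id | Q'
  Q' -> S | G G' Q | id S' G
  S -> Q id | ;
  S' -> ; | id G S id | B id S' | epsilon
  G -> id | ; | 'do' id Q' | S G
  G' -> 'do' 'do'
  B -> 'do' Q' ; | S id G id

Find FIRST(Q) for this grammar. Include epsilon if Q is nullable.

{ 'do', ;, id }

Q -> 'do' id contributes {'do'}.
From Q -> Q': add FIRST(Q') = { 'do', ;, id }.
Union: FIRST(Q) = { 'do', ;, id }.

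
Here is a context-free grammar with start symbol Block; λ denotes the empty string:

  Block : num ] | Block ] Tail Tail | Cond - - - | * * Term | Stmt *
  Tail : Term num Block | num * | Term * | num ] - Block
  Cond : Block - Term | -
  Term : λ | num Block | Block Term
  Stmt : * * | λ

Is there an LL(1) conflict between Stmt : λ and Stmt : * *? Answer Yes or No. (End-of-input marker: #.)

FIRST(λ) = { λ } and FIRST(* *) = { * }.
The first alternative is nullable and FOLLOW(Stmt) = { * } shares * with FIRST of the second — conflict.

Yes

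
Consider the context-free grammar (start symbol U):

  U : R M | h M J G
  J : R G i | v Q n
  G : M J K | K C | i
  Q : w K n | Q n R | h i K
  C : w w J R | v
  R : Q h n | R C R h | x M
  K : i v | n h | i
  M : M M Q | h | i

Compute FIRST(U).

{ h, w, x }

From U : R M: add FIRST(R) = { h, w, x }.
U : h M J G contributes {h}.
Union: FIRST(U) = { h, w, x }.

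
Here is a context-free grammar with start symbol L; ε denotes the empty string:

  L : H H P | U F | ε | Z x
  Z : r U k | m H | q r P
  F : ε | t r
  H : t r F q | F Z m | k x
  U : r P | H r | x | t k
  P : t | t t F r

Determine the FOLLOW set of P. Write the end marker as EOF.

In L : H H P: P is at the end, add FOLLOW(L) = { EOF }.
In Z : q r P: P is at the end, add FOLLOW(Z) = { m, x }.
In U : r P: P is at the end, add FOLLOW(U) = { EOF, k, t }.
Union: FOLLOW(P) = { EOF, k, m, t, x }.

{ EOF, k, m, t, x }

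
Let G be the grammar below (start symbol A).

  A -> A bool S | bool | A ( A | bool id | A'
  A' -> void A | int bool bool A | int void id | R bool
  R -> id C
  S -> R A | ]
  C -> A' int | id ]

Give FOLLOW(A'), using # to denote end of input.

{ #, (, bool, int }

In A -> A': A' is at the end, add FOLLOW(A) = { #, (, bool, int }.
In C -> A' int: add FIRST(int) = { int }.
Union: FOLLOW(A') = { #, (, bool, int }.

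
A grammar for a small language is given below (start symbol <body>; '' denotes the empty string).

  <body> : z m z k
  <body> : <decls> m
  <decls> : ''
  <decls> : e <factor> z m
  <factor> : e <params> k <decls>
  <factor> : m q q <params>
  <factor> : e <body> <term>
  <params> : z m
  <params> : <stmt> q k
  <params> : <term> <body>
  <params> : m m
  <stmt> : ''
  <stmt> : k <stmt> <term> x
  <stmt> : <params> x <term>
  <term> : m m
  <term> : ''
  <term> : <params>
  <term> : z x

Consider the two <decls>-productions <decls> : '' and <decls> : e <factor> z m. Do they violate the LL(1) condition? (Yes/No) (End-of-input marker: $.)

FIRST('') = { '' } and FIRST(e <factor> z m) = { e }.
The first is nullable but FOLLOW(<decls>) = { m, z } is disjoint from FIRST of the second.

No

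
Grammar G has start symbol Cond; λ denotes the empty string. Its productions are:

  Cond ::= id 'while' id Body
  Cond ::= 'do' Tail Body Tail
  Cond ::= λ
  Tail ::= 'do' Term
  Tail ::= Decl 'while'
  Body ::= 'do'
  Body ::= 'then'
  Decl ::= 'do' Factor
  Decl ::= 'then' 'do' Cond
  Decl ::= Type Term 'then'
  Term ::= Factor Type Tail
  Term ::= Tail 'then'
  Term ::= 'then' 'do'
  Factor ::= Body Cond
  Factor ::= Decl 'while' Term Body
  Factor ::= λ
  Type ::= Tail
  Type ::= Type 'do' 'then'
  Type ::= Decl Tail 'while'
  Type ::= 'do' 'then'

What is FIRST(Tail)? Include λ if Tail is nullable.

{ 'do', 'then' }

Tail ::= 'do' Term contributes {'do'}.
From Tail ::= Decl 'while': add FIRST(Decl) = { 'do', 'then' }.
Union: FIRST(Tail) = { 'do', 'then' }.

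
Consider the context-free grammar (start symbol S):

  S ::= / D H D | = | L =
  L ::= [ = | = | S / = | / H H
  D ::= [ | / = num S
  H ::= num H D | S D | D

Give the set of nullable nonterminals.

No nonterminal has an empty production or an RHS whose symbols are all nullable.

{ } (none)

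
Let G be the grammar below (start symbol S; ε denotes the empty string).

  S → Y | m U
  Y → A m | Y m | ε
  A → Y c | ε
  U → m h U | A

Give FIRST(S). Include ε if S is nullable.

From S → Y: add FIRST(Y) = { c, m, ε } (including ε since Y is nullable).
S → m U contributes {m}.
Union: FIRST(S) = { c, m, ε }.

{ c, m, ε }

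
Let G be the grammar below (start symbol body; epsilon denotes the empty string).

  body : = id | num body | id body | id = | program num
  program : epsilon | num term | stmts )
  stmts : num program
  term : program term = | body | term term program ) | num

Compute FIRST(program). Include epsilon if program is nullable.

program : epsilon contributes epsilon.
program : num term contributes {num}.
From program : stmts ): add FIRST(stmts) = { num }.
Union: FIRST(program) = { num, epsilon }.

{ num, epsilon }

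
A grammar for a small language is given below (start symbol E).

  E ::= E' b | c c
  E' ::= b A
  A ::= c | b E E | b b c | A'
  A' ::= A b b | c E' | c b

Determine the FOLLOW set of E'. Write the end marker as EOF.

In E ::= E' b: add FIRST(b) = { b }.
In A' ::= c E': E' is at the end, add FOLLOW(A') = { b }.
Union: FOLLOW(E') = { b }.

{ b }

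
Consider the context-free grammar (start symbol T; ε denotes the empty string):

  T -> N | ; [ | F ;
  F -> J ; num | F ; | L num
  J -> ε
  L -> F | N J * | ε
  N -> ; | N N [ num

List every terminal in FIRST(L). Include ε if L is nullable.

From L -> F: add FIRST(F) = { ;, num }.
From L -> N J *: add FIRST(N) = { ; }.
L -> ε contributes ε.
Union: FIRST(L) = { ;, num, ε }.

{ ;, num, ε }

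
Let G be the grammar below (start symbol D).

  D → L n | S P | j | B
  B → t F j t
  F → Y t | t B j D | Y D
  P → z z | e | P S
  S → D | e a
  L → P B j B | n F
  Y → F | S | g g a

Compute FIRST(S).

{ e, j, n, t, z }

From S → D: add FIRST(D) = { e, j, n, t, z }.
S → e a contributes {e}.
Union: FIRST(S) = { e, j, n, t, z }.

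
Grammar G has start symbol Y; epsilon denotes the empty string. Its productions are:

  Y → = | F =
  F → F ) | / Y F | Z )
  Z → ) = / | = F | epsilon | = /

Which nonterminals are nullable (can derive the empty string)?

Directly nullable (have an epsilon-production): Z.
No other nonterminal has a production whose RHS symbols are all nullable.

{ Z }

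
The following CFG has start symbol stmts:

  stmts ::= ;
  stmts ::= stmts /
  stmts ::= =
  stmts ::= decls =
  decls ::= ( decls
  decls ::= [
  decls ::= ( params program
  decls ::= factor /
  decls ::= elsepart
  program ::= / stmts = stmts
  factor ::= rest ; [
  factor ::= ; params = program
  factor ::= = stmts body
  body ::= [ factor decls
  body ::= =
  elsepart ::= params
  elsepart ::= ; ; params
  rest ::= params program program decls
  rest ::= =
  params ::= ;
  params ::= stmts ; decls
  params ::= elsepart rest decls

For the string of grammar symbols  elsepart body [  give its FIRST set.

Add FIRST(elsepart) = { (, ;, =, [ }; elsepart is not nullable, stop.

{ (, ;, =, [ }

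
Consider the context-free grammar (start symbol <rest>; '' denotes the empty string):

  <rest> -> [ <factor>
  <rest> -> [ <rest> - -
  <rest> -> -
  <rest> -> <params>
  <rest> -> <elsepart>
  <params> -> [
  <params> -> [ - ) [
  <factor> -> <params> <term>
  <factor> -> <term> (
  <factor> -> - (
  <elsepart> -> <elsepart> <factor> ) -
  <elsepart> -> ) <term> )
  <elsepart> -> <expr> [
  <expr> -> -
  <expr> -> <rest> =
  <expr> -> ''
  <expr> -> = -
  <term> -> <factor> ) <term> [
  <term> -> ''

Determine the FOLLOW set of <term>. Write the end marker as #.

{ #, (, ), -, =, [ }

In <factor> -> <params> <term>: <term> is at the end, add FOLLOW(<factor>) = { #, ), -, = }.
In <factor> -> <term> (: add FIRST(() = { ( }.
In <elsepart> -> ) <term> ): add FIRST()) = { ) }.
In <term> -> <factor> ) <term> [: add FIRST([) = { [ }.
Union: FOLLOW(<term>) = { #, (, ), -, =, [ }.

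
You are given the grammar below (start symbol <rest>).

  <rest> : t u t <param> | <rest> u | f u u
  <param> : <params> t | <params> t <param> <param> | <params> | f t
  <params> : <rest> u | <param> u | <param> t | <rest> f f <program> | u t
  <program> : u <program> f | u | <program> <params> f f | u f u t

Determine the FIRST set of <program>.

<program> : u <program> f contributes {u}.
<program> : u contributes {u}.
From <program> : <program> <params> f f: add FIRST(<program>) = { u }.
<program> : u f u t contributes {u}.
Union: FIRST(<program>) = { u }.

{ u }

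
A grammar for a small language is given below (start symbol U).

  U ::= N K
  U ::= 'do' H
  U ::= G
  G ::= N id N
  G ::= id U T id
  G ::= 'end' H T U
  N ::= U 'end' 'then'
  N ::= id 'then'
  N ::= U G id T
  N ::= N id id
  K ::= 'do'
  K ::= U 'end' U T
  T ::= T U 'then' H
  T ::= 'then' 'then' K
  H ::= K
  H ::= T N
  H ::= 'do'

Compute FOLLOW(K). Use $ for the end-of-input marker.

In U ::= N K: K is at the end, add FOLLOW(U) = { $, 'do', 'end', 'then', id }.
In T ::= 'then' 'then' K: K is at the end, add FOLLOW(T) = { $, 'do', 'end', 'then', id }.
In H ::= K: K is at the end, add FOLLOW(H) = { $, 'do', 'end', 'then', id }.
Union: FOLLOW(K) = { $, 'do', 'end', 'then', id }.

{ $, 'do', 'end', 'then', id }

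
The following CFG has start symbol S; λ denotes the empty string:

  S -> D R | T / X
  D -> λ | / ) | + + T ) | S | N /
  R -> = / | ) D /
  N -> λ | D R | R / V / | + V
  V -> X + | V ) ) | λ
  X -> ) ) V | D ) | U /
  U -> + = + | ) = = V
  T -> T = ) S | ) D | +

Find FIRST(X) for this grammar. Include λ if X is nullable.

{ ), +, /, = }

X -> ) ) V contributes {)}.
From X -> D ): D nullable, take FIRST(D) ∪ {)} = { ), +, /, = }.
From X -> U /: add FIRST(U) = { ), + }.
Union: FIRST(X) = { ), +, /, = }.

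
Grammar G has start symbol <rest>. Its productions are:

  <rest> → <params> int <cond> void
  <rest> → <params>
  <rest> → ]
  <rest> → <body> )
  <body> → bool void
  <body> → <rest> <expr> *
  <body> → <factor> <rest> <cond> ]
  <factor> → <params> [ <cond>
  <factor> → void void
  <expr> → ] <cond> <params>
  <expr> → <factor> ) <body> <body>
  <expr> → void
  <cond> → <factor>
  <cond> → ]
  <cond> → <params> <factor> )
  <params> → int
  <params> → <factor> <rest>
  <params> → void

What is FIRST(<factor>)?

{ int, void }

From <factor> → <params> [ <cond>: add FIRST(<params>) = { int, void }.
<factor> → void void contributes {void}.
Union: FIRST(<factor>) = { int, void }.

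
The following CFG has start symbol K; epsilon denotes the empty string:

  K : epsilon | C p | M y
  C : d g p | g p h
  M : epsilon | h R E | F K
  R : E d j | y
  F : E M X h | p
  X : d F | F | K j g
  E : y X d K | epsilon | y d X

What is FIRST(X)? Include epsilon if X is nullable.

{ d, g, h, j, p, y }

X : d F contributes {d}.
From X : F: add FIRST(F) = { d, g, h, j, p, y }.
From X : K j g: K nullable, take FIRST(K) ∪ {j} = { d, g, h, j, p, y }.
Union: FIRST(X) = { d, g, h, j, p, y }.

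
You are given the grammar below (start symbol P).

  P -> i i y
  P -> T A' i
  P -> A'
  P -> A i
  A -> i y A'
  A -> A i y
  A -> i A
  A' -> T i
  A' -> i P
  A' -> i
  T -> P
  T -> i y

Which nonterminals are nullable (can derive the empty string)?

No nonterminal has an empty production or an RHS whose symbols are all nullable.

{ } (none)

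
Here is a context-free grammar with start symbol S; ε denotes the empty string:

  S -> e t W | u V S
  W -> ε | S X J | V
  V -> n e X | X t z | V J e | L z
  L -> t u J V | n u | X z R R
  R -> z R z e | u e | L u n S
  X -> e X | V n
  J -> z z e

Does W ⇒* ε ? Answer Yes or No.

Yes

W has an ε-production, so W ⇒ ε.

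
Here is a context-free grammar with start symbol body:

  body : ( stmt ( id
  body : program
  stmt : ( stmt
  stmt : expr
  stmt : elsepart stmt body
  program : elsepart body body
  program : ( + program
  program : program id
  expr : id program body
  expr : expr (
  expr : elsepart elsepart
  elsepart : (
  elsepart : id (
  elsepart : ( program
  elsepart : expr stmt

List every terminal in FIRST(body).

body : ( stmt ( id contributes {(}.
From body : program: add FIRST(program) = { (, id }.
Union: FIRST(body) = { (, id }.

{ (, id }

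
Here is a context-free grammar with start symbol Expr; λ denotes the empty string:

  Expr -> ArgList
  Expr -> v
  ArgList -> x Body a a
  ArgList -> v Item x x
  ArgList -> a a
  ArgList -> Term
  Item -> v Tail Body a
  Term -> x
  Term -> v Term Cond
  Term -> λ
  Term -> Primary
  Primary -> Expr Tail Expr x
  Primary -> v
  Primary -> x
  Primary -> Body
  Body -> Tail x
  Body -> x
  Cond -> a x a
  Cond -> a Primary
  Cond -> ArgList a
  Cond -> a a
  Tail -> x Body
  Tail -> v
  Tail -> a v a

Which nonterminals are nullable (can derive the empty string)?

{ ArgList, Expr, Term }

Directly nullable (have an λ-production): Term.
ArgList -> Term with every symbol nullable, so ArgList is nullable.
Expr -> ArgList with every symbol nullable, so Expr is nullable.
No other nonterminal has a production whose RHS symbols are all nullable.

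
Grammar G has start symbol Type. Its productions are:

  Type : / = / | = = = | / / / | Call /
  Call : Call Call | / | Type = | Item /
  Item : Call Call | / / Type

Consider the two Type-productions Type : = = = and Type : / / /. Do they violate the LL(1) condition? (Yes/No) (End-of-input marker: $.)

No

FIRST(= = =) = { = } and FIRST(/ / /) = { / }.
The FIRST sets are disjoint and neither alternative is nullable — no conflict.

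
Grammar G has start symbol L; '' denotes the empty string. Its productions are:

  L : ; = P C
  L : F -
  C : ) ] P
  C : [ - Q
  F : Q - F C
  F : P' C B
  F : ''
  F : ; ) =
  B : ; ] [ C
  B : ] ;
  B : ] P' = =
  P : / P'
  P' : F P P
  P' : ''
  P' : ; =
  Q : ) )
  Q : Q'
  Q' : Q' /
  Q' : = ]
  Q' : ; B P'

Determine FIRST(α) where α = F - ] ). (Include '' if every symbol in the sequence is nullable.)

{ ), -, /, ;, =, [ }

Add FIRST(F)\{''} = { ), /, ;, =, [ }; F is nullable, continue.
- is a terminal; add {-} and stop.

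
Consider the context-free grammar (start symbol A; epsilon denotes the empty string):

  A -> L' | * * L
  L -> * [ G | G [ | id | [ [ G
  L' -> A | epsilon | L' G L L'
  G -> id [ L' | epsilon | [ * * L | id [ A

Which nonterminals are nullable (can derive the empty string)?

Directly nullable (have an epsilon-production): L', G.
A -> L' with every symbol nullable, so A is nullable.
No other nonterminal has a production whose RHS symbols are all nullable.

{ A, G, L' }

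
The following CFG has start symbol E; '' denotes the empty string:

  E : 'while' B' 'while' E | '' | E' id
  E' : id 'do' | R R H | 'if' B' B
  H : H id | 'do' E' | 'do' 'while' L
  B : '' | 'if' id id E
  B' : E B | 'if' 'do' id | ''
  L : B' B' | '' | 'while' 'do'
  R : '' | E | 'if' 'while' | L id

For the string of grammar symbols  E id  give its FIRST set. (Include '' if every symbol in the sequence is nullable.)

{ 'do', 'if', 'while', id }

Add FIRST(E)\{''} = { 'do', 'if', 'while', id }; E is nullable, continue.
id is a terminal; add {id} and stop.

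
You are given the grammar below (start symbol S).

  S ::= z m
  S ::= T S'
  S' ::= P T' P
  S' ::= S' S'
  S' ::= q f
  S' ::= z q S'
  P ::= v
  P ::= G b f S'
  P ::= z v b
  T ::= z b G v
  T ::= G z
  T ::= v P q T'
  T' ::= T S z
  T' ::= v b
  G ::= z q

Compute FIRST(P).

P ::= v contributes {v}.
From P ::= G b f S': add FIRST(G) = { z }.
P ::= z v b contributes {z}.
Union: FIRST(P) = { v, z }.

{ v, z }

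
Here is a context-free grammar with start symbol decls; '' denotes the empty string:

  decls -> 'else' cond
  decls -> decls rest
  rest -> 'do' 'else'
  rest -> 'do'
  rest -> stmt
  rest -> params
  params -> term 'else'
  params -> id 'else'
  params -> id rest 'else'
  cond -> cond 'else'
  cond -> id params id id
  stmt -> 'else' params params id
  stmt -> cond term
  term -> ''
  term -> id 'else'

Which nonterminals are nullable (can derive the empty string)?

Directly nullable (have an ''-production): term.
No other nonterminal has a production whose RHS symbols are all nullable.

{ term }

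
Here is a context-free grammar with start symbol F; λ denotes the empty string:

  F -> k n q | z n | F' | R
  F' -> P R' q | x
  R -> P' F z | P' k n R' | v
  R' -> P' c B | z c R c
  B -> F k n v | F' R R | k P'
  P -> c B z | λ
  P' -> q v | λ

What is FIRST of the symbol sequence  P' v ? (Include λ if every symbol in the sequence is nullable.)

Add FIRST(P')\{λ} = { q }; P' is nullable, continue.
v is a terminal; add {v} and stop.

{ q, v }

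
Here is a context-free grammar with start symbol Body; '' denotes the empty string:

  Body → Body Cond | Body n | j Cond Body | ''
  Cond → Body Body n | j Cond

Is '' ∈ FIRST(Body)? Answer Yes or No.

Body has an ''-production, so Body ⇒ ''.

Yes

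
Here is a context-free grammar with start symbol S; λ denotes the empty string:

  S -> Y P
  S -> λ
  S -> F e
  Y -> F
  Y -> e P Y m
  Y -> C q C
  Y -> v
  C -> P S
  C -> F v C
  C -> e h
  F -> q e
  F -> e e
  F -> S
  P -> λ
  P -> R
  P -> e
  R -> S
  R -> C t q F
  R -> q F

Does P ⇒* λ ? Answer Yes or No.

Yes

P has an λ-production, so P ⇒ λ.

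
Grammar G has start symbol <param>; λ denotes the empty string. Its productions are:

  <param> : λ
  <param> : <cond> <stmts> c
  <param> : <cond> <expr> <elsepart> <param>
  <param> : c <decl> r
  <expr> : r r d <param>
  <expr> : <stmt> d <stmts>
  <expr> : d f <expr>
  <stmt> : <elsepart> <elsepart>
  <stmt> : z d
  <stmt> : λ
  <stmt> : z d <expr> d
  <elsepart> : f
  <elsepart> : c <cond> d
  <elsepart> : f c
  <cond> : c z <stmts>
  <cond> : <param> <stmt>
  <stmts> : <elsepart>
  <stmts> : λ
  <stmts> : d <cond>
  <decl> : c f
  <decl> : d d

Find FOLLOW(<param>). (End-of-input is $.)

{ $, c, d, f, r, z }

<param> is the start symbol, so $ ∈ FOLLOW(<param>).
In <param> : <cond> <expr> <elsepart> <param>: <param> is at the end, add FOLLOW(<param>) = { $, c, d, f, r, z }.
In <expr> : r r d <param>: <param> is at the end, add FOLLOW(<expr>) = { c, d, f }.
In <cond> : <param> <stmt>: add FIRST(<stmt>)\{λ} = { c, f, z }.
  Since <stmt> is nullable, also add FOLLOW(<cond>) = { c, d, f, r, z }.
Union: FOLLOW(<param>) = { $, c, d, f, r, z }.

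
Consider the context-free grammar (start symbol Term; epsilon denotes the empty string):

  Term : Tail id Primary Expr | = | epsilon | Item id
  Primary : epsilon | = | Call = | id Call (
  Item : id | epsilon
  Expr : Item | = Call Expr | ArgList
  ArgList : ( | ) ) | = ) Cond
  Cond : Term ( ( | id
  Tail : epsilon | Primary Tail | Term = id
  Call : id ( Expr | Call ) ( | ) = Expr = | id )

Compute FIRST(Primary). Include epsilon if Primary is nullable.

Primary : epsilon contributes epsilon.
Primary : = contributes {=}.
From Primary : Call =: add FIRST(Call) = { ), id }.
Primary : id Call ( contributes {id}.
Union: FIRST(Primary) = { ), =, id, epsilon }.

{ ), =, id, epsilon }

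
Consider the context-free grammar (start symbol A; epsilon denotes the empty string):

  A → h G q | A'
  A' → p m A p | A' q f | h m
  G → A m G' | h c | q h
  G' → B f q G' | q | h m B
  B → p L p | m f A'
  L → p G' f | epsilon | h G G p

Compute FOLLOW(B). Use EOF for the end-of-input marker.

{ f, h, p, q }

In G' → B f q G': add FIRST(f q G') = { f }.
In G' → h m B: B is at the end, add FOLLOW(G') = { f, h, p, q }.
Union: FOLLOW(B) = { f, h, p, q }.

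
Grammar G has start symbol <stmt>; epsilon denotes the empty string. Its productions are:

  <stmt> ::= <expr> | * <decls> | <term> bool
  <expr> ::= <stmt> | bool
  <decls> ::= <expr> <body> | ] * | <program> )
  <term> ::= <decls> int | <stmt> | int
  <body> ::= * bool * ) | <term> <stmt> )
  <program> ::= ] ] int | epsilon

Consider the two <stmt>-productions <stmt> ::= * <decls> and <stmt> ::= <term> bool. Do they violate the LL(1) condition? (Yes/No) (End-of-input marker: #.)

Yes

FIRST(* <decls>) = { * } and FIRST(<term> bool) = { ), *, ], bool, int }.
Both contain *, so the two alternatives are not disjoint — LL(1) conflict.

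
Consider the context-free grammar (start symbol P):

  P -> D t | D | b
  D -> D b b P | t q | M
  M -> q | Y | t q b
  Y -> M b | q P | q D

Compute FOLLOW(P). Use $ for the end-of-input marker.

{ $, b, t }

P is the start symbol, so $ ∈ FOLLOW(P).
In D -> D b b P: P is at the end, add FOLLOW(D) = { $, b, t }.
In Y -> q P: P is at the end, add FOLLOW(Y) = { $, b, t }.
Union: FOLLOW(P) = { $, b, t }.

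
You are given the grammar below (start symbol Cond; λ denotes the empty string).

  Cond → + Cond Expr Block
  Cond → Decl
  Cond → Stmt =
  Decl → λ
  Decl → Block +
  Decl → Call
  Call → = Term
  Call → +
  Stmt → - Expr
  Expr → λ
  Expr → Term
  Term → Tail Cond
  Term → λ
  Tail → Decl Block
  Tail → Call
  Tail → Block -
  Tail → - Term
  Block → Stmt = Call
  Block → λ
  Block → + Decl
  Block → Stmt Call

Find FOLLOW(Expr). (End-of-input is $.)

{ $, +, -, = }

In Cond → + Cond Expr Block: add FIRST(Block)\{λ} = { +, - }.
  Since Block is nullable, also add FOLLOW(Cond) = { $, +, -, = }.
In Stmt → - Expr: Expr is at the end, add FOLLOW(Stmt) = { +, = }.
Union: FOLLOW(Expr) = { $, +, -, = }.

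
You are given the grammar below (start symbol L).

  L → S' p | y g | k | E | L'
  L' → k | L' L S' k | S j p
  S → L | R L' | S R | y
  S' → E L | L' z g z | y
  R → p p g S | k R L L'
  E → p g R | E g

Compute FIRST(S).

{ k, p, y }

From S → L: add FIRST(L) = { k, p, y }.
From S → R L': add FIRST(R) = { k, p }.
From S → S R: add FIRST(S) = { k, p, y }.
S → y contributes {y}.
Union: FIRST(S) = { k, p, y }.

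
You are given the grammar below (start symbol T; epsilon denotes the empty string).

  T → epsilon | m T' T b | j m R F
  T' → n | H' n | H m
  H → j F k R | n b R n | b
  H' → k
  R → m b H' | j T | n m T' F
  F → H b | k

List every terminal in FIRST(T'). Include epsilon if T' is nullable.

T' → n contributes {n}.
From T' → H' n: add FIRST(H') = { k }.
From T' → H m: add FIRST(H) = { b, j, n }.
Union: FIRST(T') = { b, j, k, n }.

{ b, j, k, n }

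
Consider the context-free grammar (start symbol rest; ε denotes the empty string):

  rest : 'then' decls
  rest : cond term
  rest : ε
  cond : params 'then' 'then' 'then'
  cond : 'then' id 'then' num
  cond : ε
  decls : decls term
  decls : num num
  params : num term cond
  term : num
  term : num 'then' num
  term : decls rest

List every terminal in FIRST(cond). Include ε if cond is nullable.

From cond : params 'then' 'then' 'then': add FIRST(params) = { num }.
cond : 'then' id 'then' num contributes {'then'}.
cond : ε contributes ε.
Union: FIRST(cond) = { 'then', num, ε }.

{ 'then', num, ε }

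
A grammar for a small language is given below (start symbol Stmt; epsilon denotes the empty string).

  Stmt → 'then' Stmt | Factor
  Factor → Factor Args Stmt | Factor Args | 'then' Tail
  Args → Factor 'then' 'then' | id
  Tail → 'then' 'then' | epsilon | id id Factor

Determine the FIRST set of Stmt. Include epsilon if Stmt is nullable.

Stmt → 'then' Stmt contributes {'then'}.
From Stmt → Factor: add FIRST(Factor) = { 'then' }.
Union: FIRST(Stmt) = { 'then' }.

{ 'then' }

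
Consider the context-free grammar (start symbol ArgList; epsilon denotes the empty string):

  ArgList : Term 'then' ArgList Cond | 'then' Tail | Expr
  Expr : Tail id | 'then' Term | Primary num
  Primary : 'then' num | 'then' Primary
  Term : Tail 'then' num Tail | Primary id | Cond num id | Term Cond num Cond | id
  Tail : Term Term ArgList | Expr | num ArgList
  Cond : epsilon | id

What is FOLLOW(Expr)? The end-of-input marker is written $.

{ $, 'then', id, num }

In ArgList : Expr: Expr is at the end, add FOLLOW(ArgList) = { $, 'then', id, num }.
In Tail : Expr: Expr is at the end, add FOLLOW(Tail) = { $, 'then', id, num }.
Union: FOLLOW(Expr) = { $, 'then', id, num }.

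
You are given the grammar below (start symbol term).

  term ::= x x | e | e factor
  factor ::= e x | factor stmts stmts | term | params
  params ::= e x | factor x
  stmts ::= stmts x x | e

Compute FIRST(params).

{ e, x }

params ::= e x contributes {e}.
From params ::= factor x: add FIRST(factor) = { e, x }.
Union: FIRST(params) = { e, x }.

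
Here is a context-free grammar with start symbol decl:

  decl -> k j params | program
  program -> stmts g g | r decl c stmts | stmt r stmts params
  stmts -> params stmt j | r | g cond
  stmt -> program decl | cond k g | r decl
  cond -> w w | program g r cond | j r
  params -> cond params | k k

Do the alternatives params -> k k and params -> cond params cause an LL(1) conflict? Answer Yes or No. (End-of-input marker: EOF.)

FIRST(k k) = { k } and FIRST(cond params) = { g, j, k, r, w }.
Both contain k, so the two alternatives are not disjoint — LL(1) conflict.

Yes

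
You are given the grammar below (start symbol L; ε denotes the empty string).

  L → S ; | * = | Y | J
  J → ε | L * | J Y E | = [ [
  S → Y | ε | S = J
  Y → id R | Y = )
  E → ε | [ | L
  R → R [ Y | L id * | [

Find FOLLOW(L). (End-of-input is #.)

{ #, *, ;, =, id }

L is the start symbol, so # ∈ FOLLOW(L).
In J → L *: add FIRST(*) = { * }.
In E → L: L is at the end, add FOLLOW(E) = { #, *, ;, =, id }.
In R → L id *: add FIRST(id *) = { id }.
Union: FOLLOW(L) = { #, *, ;, =, id }.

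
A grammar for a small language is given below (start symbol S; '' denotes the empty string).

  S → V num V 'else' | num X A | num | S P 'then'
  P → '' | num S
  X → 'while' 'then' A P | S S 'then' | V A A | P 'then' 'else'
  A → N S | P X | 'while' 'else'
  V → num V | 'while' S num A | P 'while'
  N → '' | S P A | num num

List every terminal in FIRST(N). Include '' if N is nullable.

{ 'while', num, '' }

N → '' contributes ''.
From N → S P A: add FIRST(S) = { 'while', num }.
N → num num contributes {num}.
Union: FIRST(N) = { 'while', num, '' }.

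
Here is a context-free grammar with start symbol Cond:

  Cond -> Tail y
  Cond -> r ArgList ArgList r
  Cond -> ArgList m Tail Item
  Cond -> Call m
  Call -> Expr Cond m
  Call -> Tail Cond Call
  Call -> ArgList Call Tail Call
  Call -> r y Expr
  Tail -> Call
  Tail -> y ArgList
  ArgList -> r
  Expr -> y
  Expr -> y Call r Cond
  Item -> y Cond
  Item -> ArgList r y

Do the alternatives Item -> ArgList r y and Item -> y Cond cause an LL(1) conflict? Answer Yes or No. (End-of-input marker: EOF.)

FIRST(ArgList r y) = { r } and FIRST(y Cond) = { y }.
The FIRST sets are disjoint and neither alternative is nullable — no conflict.

No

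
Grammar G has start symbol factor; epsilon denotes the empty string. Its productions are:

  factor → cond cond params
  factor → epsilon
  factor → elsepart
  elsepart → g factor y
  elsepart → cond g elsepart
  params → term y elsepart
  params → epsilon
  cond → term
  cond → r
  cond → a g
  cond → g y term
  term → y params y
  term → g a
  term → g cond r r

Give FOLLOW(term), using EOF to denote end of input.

{ EOF, a, g, r, y }

In params → term y elsepart: add FIRST(y elsepart) = { y }.
In cond → term: term is at the end, add FOLLOW(cond) = { EOF, a, g, r, y }.
In cond → g y term: term is at the end, add FOLLOW(cond) = { EOF, a, g, r, y }.
Union: FOLLOW(term) = { EOF, a, g, r, y }.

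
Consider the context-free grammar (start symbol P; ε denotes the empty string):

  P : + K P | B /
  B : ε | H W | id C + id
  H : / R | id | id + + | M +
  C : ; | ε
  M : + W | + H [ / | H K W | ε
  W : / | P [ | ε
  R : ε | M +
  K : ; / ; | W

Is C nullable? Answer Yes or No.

Yes

C has an ε-production, so C ⇒ ε.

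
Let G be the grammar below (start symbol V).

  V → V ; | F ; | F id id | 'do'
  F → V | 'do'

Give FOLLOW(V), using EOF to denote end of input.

{ EOF, ;, id }

V is the start symbol, so EOF ∈ FOLLOW(V).
In V → V ;: add FIRST(;) = { ; }.
In F → V: V is at the end, add FOLLOW(F) = { ;, id }.
Union: FOLLOW(V) = { EOF, ;, id }.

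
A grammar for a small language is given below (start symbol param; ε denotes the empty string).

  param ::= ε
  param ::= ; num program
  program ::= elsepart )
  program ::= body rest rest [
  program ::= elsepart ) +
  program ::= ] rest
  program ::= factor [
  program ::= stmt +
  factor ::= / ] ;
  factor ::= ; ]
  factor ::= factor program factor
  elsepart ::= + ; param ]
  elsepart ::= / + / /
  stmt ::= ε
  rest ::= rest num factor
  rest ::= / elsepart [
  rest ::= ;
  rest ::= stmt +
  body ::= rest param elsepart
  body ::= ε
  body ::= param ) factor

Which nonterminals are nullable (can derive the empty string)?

Directly nullable (have an ε-production): param, stmt, body.
No other nonterminal has a production whose RHS symbols are all nullable.

{ body, param, stmt }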